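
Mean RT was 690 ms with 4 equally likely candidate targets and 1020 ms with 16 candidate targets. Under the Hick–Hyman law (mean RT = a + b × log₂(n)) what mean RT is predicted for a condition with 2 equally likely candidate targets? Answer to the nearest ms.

525 ms

Fit slope and intercept:
  b = (1020 − 690) / (log₂ 16 − log₂ 4) = 330 / (4 − 2) = 165 ms/bit
  a = 690 − 165 × 2 = 360 ms
Then RT(2) = 360 + 165 × log₂ 2 = 360 + 165 × 1 ≈ 525.000 ms.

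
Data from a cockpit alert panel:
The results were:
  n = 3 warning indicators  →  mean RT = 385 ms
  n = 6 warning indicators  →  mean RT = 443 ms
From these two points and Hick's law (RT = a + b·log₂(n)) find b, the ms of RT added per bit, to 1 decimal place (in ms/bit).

58.0 ms/bit

Slope: b = (443 − 385) / (log₂ 6 − log₂ 3) = 58/1.0000 = 58.000 ms/bit.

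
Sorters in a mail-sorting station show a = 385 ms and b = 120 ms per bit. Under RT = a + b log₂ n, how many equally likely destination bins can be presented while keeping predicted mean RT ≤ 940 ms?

24

Set 385 + 120·log₂ n ≤ 940 → log₂ n ≤ (940 − 385)/120 = 4.6250.
So n ≤ 2^4.6250 = 24.675; the largest integer n is 24.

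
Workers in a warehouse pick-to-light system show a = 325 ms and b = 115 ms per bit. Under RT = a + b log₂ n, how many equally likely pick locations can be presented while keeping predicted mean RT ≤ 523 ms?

3

115·log₂ n ≤ 523 − 325 = 198, giving log₂ n ≤ 1.7217 and n ≤ 3.298. The largest whole number is 3.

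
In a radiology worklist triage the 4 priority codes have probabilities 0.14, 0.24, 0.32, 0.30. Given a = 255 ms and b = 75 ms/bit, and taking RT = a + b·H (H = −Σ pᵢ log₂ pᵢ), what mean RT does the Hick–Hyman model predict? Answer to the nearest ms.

H = 0.14·log₂(1/0.14) + 0.24·log₂(1/0.24) + 0.32·log₂(1/0.32) + 0.30·log₂(1/0.30) = 1.9384 bits.
RT = 255 + 75 × 1.9384 = 400.38 ms.

400 ms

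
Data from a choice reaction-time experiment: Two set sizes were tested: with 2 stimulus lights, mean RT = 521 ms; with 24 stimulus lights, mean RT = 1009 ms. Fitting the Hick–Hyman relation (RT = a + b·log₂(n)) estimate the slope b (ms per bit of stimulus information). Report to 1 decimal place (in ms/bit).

b = (RT₂ − RT₁)/(log₂ n₂ − log₂ n₁) = (1009 − 521)/(4.5850 − 1) = 136.124 ms/bit.

136.1 ms/bit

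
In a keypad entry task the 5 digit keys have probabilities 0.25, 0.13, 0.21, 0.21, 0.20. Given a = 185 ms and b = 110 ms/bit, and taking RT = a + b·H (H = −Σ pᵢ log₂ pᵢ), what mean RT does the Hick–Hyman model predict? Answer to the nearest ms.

437 ms

H = 0.25·log₂(1/0.25) + 0.13·log₂(1/0.13) + 0.21·log₂(1/0.21) + 0.21·log₂(1/0.21) + 0.20·log₂(1/0.20) = 2.2927 bits.
RT = 185 + 110 × 2.2927 = 437.19 ms.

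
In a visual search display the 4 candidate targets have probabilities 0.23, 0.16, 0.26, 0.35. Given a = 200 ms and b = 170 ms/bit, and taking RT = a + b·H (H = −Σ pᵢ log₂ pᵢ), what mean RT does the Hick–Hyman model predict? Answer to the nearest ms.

531 ms

H = 0.23·log₂(1/0.23) + 0.16·log₂(1/0.16) + 0.26·log₂(1/0.26) + 0.35·log₂(1/0.35) = 1.9461 bits.
RT = 200 + 170 × 1.9461 = 530.83 ms.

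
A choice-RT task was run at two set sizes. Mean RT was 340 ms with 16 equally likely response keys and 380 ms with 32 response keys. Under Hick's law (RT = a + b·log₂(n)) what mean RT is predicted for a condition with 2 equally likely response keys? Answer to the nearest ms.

220 ms

Fit slope and intercept:
  b = (380 − 340) / (log₂ 32 − log₂ 16) = 40 / (5 − 4) = 40 ms/bit
  a = 340 − 40 × 4 = 180 ms
Then RT(2) = 180 + 40 × log₂ 2 = 180 + 40 × 1 ≈ 220.000 ms.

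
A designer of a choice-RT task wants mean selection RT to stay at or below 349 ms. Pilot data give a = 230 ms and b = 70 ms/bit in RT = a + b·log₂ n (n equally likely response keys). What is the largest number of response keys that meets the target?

3

Set 230 + 70·log₂ n ≤ 349 → log₂ n ≤ (349 − 230)/70 = 1.7000.
So n ≤ 2^1.7000 = 3.249; the largest integer n is 3.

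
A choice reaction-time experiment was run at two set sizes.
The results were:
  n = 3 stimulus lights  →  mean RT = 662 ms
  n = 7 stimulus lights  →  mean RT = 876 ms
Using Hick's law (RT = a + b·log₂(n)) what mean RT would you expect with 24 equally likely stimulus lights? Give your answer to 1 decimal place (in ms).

1187.2 ms

With log₂ n on the abscissa the relation is linear; from the two conditions:
  b = (876 − 662) / (log₂ 7 − log₂ 3) = 214 / (2.8074 − 1.5850) = 175.067 ms/bit
  a = 662 − 175.067 × 1.5850 = 384.526 ms
Then RT(24) = 384.526 + 175.067 × log₂ 24 = 384.526 + 175.067 × 4.5850 ≈ 1187.200 ms.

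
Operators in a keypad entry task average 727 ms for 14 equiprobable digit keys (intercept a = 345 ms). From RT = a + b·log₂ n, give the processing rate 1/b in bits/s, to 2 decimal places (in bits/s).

9.97 bits/s

b = (727 − 345)/log₂ 14 = 382/3.8074 = 100.332 ms per bit = 0.10033 s/bit; the reciprocal is 9.967 bits/s.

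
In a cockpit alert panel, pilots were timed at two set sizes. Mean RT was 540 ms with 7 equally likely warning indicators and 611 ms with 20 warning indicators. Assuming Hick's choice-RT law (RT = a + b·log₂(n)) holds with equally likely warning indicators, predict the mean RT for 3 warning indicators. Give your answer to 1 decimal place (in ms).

RT is linear in log₂ n, so two points fix the line:
  b = (611 − 540) / (log₂ 20 − log₂ 7) = 71 / (4.3219 − 2.8074) = 46.878 ms/bit
  a = 540 − 46.878 × 2.8074 = 408.397 ms
Then RT(3) = 408.397 + 46.878 × log₂ 3 = 408.397 + 46.878 × 1.5850 ≈ 482.697 ms.

482.7 ms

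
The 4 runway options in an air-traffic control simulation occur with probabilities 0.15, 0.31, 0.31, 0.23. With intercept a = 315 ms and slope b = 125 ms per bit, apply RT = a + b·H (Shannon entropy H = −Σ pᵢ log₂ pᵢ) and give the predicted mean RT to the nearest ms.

Entropy contributions −pᵢ log₂ pᵢ: 0.4105, 0.5238, 0.5238, 0.4877; sum H = 1.9458 bits.
RT = a + bH = 315 + 125·1.9458 = 558.23 ms.

558 ms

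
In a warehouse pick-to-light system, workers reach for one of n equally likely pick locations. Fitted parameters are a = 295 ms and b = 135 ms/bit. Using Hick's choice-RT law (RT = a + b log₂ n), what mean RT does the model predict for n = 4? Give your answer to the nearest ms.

log₂(4) = 2 bits, so RT = 295 + 135 × 2 ≈ 565.000 ms.

565 ms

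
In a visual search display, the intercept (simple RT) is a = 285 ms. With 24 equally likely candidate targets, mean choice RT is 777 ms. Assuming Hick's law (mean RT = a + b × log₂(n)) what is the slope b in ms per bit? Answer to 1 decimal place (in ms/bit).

b = (777 − 285) / log₂(24) = 492 / 4.5850 = 107.307 ms/bit.

107.3 ms/bit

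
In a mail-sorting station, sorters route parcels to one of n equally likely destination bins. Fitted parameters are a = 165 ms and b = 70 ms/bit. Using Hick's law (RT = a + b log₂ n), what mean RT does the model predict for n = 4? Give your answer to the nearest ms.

305 ms

log₂(4) = 2 bits, so RT = 165 + 70 × 2 ≈ 305.000 ms.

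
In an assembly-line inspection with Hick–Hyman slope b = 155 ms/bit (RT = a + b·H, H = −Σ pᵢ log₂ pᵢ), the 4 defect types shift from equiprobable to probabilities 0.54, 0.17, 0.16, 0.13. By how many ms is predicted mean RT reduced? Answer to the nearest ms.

43 ms

Equiprobable entropy H₀ = log₂ 4 = 2.0000 bits.
Skewed entropy H = −Σ pᵢ log₂ pᵢ = 1.7203 bits.
ΔRT = b·(H₀ − H) = 155 × 0.2797 = 43.35 ms.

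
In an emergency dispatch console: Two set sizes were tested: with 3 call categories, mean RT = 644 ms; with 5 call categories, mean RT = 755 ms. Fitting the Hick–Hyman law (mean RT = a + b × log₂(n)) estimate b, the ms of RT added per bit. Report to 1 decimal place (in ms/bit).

150.6 ms/bit

The slope on a log₂ axis is (755 − 644) / (2.3219 − 1.5850) = 150.618 ms/bit.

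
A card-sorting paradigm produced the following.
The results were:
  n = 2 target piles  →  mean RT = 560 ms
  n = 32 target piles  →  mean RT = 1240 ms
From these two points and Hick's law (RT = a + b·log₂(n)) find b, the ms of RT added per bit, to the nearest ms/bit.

170 ms/bit

The slope on a log₂ axis is (1240 − 560) / (5 − 1) = 170 ms/bit.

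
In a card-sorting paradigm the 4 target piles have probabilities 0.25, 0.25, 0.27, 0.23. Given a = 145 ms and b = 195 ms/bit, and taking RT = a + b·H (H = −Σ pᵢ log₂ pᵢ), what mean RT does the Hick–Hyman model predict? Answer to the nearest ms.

535 ms

Entropy contributions −pᵢ log₂ pᵢ: 0.5000, 0.5000, 0.5100, 0.4877; sum H = 1.9977 bits.
RT = a + bH = 145 + 195·1.9977 = 534.55 ms.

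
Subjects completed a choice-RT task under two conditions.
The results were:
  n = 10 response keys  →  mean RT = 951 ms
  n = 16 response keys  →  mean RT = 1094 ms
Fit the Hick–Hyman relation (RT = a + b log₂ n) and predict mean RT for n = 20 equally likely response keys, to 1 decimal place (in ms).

Fit slope and intercept:
  b = (1094 − 951) / (log₂ 16 − log₂ 10) = 143 / (4 − 3.3219) = 210.892 ms/bit
  a = 951 − 210.892 × 3.3219 = 250.432 ms
Then RT(20) = 250.432 + 210.892 × log₂ 20 = 250.432 + 210.892 × 4.3219 ≈ 1161.892 ms.

1161.9 ms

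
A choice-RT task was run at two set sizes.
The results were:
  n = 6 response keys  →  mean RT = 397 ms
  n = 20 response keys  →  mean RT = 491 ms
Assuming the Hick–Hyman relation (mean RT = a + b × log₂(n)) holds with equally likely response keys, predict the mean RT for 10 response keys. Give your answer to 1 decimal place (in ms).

436.9 ms

RT is linear in log₂ n, so two points fix the line:
  b = (491 − 397) / (log₂ 20 − log₂ 6) = 94 / (4.3219 − 2.5850) = 54.117 ms/bit
  a = 397 − 54.117 × 2.5850 = 257.109 ms
Then RT(10) = 257.109 + 54.117 × log₂ 10 = 257.109 + 54.117 × 3.3219 ≈ 436.883 ms.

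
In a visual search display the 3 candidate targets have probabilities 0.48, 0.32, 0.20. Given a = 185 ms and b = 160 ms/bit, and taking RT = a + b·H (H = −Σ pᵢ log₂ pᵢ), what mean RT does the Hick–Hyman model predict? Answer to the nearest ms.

Entropy contributions −pᵢ log₂ pᵢ: 0.5083, 0.5260, 0.4644; sum H = 1.4987 bits.
RT = a + bH = 185 + 160·1.4987 = 424.79 ms.

425 ms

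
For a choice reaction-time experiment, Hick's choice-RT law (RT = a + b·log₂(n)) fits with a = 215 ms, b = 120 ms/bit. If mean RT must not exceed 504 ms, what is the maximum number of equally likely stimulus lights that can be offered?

Information budget: (504 − 215)/120 = 2.4083 bits, so n ≤ 2^2.4083 = 5.309 → at most 5.

5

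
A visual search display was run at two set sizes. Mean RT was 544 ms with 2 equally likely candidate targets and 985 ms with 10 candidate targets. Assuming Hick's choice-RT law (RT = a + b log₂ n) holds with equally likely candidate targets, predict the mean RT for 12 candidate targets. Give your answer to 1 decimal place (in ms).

Fit slope and intercept:
  b = (985 − 544) / (log₂ 10 − log₂ 2) = 441 / (3.3219 − 1) = 189.928 ms/bit
  a = 544 − 189.928 × 1 = 354.072 ms
Then RT(12) = 354.072 + 189.928 × log₂ 12 = 354.072 + 189.928 × 3.5850 ≈ 1034.958 ms.

1035.0 ms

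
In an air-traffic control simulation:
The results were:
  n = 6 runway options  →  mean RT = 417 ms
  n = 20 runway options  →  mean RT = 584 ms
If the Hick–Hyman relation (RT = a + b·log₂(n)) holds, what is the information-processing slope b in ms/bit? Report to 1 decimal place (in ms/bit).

b = (RT₂ − RT₁)/(log₂ n₂ − log₂ n₁) = (584 − 417)/(4.3219 − 2.5850) = 96.145 ms/bit.

96.1 ms/bit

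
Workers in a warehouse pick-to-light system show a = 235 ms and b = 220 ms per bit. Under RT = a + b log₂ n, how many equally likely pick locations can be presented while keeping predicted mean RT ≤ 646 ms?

3

Set 235 + 220·log₂ n ≤ 646 → log₂ n ≤ (646 − 235)/220 = 1.8682.
So n ≤ 2^1.8682 = 3.651; the largest integer n is 3.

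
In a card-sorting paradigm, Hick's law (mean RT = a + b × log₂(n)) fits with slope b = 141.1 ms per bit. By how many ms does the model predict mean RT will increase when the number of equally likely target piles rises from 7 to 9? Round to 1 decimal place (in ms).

51.2 ms

The intercept a cancels: ΔRT = b·(log₂ n₂ − log₂ n₁) = b·log₂(n₂/n₁).
log₂(9) − log₂(7) = 3.1699 − 2.8074 = 0.3626.
ΔRT = 141.1 × 0.3626 = 51.159 ms.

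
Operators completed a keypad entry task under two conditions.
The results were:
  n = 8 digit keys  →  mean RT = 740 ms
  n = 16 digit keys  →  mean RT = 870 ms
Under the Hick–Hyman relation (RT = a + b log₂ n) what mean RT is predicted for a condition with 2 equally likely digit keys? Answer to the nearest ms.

Solve the two-equation system in a and b:
  b = (870 − 740) / (log₂ 16 − log₂ 8) = 130 / (4 − 3) = 130 ms/bit
  a = 740 − 130 × 3 = 350 ms
Then RT(2) = 350 + 130 × log₂ 2 = 350 + 130 × 1 ≈ 480.000 ms.

480 ms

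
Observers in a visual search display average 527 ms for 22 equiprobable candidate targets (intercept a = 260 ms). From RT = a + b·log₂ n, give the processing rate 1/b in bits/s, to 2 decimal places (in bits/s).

16.70 bits/s

b = (527 − 260)/log₂ 22 = 267/4.4594 = 59.873 ms per bit = 0.05987 s/bit; the reciprocal is 16.702 bits/s.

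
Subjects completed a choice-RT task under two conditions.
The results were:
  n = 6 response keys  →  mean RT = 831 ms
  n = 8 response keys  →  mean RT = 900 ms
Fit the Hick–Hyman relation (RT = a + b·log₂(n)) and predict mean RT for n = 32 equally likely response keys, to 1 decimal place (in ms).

1232.5 ms

With log₂ n on the abscissa the relation is linear; from the two conditions:
  b = (900 − 831) / (log₂ 8 − log₂ 6) = 69 / (3 − 2.5850) = 166.250 ms/bit
  a = 831 − 166.250 × 2.5850 = 401.250 ms
Then RT(32) = 401.250 + 166.250 × log₂ 32 = 401.250 + 166.250 × 5 ≈ 1232.500 ms.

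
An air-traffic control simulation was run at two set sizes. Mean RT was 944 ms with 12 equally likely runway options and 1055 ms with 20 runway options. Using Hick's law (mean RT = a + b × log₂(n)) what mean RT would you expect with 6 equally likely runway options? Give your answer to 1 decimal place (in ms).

793.4 ms

Fit slope and intercept:
  b = (1055 − 944) / (log₂ 20 − log₂ 12) = 111 / (4.3219 − 3.5850) = 150.618 ms/bit
  a = 944 − 150.618 × 3.5850 = 404.041 ms
Then RT(6) = 404.041 + 150.618 × log₂ 6 = 404.041 + 150.618 × 2.5850 ≈ 793.382 ms.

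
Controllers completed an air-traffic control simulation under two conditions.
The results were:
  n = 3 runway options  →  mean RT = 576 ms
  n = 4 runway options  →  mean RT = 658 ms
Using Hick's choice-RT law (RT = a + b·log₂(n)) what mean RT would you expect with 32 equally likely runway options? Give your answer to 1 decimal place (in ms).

With log₂ n on the abscissa the relation is linear; from the two conditions:
  b = (658 − 576) / (log₂ 4 − log₂ 3) = 82 / (2 − 1.5850) = 197.573 ms/bit
  a = 576 − 197.573 × 1.5850 = 262.855 ms
Then RT(32) = 262.855 + 197.573 × log₂ 32 = 262.855 + 197.573 × 5 ≈ 1250.718 ms.

1250.7 ms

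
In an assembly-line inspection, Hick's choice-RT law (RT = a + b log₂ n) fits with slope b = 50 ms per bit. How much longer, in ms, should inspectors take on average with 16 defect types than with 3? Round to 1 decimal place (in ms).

120.8 ms

ΔRT = (a + b log₂ n₂) − (a + b log₂ n₁) = b·(log₂ n₂ − log₂ n₁).
log₂(16) − log₂(3) = 4 − 1.5850 = 2.4150.
ΔRT = 50 × 2.4150 = 120.752 ms.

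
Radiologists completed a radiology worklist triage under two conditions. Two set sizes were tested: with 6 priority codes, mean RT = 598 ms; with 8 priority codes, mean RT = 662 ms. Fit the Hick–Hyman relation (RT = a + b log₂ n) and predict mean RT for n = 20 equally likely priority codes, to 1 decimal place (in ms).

RT is linear in log₂ n, so two points fix the line:
  b = (662 − 598) / (log₂ 8 − log₂ 6) = 64 / (3 − 2.5850) = 154.203 ms/bit
  a = 598 − 154.203 × 2.5850 = 199.391 ms
Then RT(20) = 199.391 + 154.203 × log₂ 20 = 199.391 + 154.203 × 4.3219 ≈ 865.845 ms.

865.8 ms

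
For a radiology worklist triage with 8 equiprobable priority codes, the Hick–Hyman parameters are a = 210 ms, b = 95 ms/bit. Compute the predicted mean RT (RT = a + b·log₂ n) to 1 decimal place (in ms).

log₂(8) = 3 bits, so RT = 210 + 95 × 3 ≈ 495.000 ms.

495.0 ms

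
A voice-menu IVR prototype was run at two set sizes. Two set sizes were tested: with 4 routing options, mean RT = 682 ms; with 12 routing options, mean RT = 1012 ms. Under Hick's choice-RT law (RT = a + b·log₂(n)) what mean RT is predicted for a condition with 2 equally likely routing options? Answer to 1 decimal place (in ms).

473.8 ms

Solve the two-equation system in a and b:
  b = (1012 − 682) / (log₂ 12 − log₂ 4) = 330 / (3.5850 − 2) = 208.207 ms/bit
  a = 682 − 208.207 × 2 = 265.586 ms
Then RT(2) = 265.586 + 208.207 × log₂ 2 = 265.586 + 208.207 × 1 ≈ 473.793 ms.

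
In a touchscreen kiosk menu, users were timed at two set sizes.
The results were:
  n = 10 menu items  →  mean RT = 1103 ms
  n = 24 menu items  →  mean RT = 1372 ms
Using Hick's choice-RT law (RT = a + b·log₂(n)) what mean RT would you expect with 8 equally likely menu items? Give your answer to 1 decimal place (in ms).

1034.4 ms

With log₂ n on the abscissa the relation is linear; from the two conditions:
  b = (1372 − 1103) / (log₂ 24 − log₂ 10) = 269 / (4.5850 − 3.3219) = 212.979 ms/bit
  a = 1103 − 212.979 × 3.3219 = 395.499 ms
Then RT(8) = 395.499 + 212.979 × log₂ 8 = 395.499 + 212.979 × 3 ≈ 1034.436 ms.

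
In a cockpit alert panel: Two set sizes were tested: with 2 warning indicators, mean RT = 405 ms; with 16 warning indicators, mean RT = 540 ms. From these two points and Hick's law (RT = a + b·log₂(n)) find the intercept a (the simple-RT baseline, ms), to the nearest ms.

360 ms

b = (RT₂ − RT₁)/(log₂ n₂ − log₂ n₁) = (540 − 405)/(4 − 1) = 45 ms/bit.
a = RT₁ − b·log₂ n₁ = 405 − 45 × 1 = 360.000 ms.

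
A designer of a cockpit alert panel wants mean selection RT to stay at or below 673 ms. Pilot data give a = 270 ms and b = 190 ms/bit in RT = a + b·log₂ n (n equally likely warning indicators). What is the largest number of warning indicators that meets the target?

Set 270 + 190·log₂ n ≤ 673 → log₂ n ≤ (673 − 270)/190 = 2.1211.
So n ≤ 2^2.1211 = 4.350; the largest integer n is 4.

4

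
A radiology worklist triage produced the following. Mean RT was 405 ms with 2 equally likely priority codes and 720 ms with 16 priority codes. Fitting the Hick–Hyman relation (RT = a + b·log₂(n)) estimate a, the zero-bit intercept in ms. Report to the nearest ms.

The slope on a log₂ axis is (720 − 405) / (4 − 1) = 105 ms/bit.
a = RT₁ − b·log₂ n₁ = 405 − 105 × 1 = 300.000 ms.

300 ms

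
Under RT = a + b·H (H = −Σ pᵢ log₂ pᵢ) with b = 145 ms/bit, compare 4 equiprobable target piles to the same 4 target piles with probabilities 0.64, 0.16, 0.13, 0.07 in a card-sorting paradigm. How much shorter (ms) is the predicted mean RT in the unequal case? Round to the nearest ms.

74 ms

The RT saving is b·ΔH. Equiprobable H₀ = log₂(4) = 2.0000 bits; with the given probabilities H = 1.4863 bits.
b·(H₀ − H) = 145 × (2.0000 − 1.4863) = 74.49 ms.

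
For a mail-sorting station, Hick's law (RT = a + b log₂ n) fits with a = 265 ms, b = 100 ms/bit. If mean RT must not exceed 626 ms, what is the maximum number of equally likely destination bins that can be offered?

Set 265 + 100·log₂ n ≤ 626 → log₂ n ≤ (626 − 265)/100 = 3.6100.
So n ≤ 2^3.6100 = 12.210; the largest integer n is 12.

12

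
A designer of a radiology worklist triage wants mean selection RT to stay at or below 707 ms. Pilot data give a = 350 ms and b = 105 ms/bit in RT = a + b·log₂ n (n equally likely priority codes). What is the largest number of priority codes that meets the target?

10

105·log₂ n ≤ 707 − 350 = 357, giving log₂ n ≤ 3.4000 and n ≤ 10.556. The largest whole number is 10.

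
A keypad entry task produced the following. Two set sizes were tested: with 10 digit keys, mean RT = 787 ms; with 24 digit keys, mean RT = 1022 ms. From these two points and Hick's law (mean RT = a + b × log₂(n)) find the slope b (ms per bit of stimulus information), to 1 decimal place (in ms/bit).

b = (RT₂ − RT₁)/(log₂ n₂ − log₂ n₁) = (1022 − 787)/(4.5850 − 3.3219) = 186.060 ms/bit.

186.1 ms/bit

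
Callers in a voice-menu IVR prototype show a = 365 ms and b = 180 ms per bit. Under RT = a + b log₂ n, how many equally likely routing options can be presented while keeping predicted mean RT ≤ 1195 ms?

24

Information budget: (1195 − 365)/180 = 4.6111 bits, so n ≤ 2^4.6111 = 24.439 → at most 24.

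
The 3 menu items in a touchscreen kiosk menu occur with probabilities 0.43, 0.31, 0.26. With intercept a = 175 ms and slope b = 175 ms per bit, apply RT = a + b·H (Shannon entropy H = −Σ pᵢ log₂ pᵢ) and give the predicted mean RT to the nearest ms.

Entropy contributions −pᵢ log₂ pᵢ: 0.5236, 0.5238, 0.5053; sum H = 1.5526 bits.
RT = a + bH = 175 + 175·1.5526 = 446.71 ms.

447 ms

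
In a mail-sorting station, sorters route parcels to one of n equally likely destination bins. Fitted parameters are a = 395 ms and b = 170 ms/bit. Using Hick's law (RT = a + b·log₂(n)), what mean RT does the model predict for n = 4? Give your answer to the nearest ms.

735 ms

log₂(4) = 2 bits, so RT = 395 + 170 × 2 ≈ 735.000 ms.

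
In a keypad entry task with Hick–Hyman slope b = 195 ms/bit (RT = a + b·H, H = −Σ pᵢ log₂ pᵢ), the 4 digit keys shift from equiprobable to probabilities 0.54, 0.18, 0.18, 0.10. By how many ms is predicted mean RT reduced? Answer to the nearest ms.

58 ms

Equiprobable entropy H₀ = log₂ 4 = 2.0000 bits.
Skewed entropy H = −Σ pᵢ log₂ pᵢ = 1.7029 bits.
ΔRT = b·(H₀ − H) = 195 × 0.2971 = 57.94 ms.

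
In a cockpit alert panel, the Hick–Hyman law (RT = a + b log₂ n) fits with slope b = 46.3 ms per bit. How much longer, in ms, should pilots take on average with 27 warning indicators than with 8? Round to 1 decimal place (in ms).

81.3 ms

ΔRT = (a + b log₂ n₂) − (a + b log₂ n₁) = b·(log₂ n₂ − log₂ n₁).
log₂(27) − log₂(8) = 4.7549 − 3 = 1.7549.
ΔRT = 46.3 × 1.7549 = 81.251 ms.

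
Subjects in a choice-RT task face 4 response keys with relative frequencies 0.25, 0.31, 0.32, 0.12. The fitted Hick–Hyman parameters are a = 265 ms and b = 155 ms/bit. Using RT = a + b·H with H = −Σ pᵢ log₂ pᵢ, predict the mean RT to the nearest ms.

Entropy contributions −pᵢ log₂ pᵢ: 0.5000, 0.5238, 0.5260, 0.3671; sum H = 1.9169 bits.
RT = a + bH = 265 + 155·1.9169 = 562.12 ms.

562 ms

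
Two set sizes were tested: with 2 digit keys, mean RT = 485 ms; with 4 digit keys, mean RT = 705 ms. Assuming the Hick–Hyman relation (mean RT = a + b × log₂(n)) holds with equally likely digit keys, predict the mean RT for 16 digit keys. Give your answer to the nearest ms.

1145 ms

Fit slope and intercept:
  b = (705 − 485) / (log₂ 4 − log₂ 2) = 220 / (2 − 1) = 220 ms/bit
  a = 485 − 220 × 1 = 265 ms
Then RT(16) = 265 + 220 × log₂ 16 = 265 + 220 × 4 ≈ 1145.000 ms.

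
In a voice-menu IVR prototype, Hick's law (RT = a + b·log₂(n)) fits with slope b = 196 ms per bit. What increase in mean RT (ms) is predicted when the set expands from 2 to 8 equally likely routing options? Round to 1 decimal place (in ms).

Only the slope matters, since a is common to both: ΔRT = b·log₂(n₂/n₁).
log₂(8) − log₂(2) = log₂(8/2) = log₂(4) = 2.
ΔRT = 196 × 2.0000 = 392.000 ms.

392.0 ms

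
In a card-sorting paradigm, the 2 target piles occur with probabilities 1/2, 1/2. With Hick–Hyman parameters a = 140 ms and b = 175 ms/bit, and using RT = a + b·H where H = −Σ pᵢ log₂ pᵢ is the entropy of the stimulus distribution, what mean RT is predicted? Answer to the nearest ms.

315 ms

Each term −pᵢ log₂ pᵢ: 0.5·1 + 0.5·1; summed, H = 1.000 bits.
Mean RT = a + bH = 140 + 175·1.000 = 315.00 ms.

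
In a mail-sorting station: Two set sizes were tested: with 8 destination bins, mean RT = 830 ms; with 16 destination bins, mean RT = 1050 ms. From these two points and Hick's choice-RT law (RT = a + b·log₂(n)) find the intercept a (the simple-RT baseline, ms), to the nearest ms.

Slope: b = (1050 − 830) / (log₂ 16 − log₂ 8) = 220/1.0000 = 220 ms/bit.
Intercept: a = 830 − 220·log₂(8) = 170.000 ms.

170 ms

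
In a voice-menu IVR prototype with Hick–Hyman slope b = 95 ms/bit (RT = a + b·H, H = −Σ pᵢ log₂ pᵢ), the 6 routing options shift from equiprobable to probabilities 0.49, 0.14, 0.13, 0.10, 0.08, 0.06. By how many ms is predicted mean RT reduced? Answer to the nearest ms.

Equiprobable entropy H₀ = log₂ 6 = 2.5850 bits.
Skewed entropy H = −Σ pᵢ log₂ pᵢ = 2.1513 bits.
ΔRT = b·(H₀ − H) = 95 × 0.4337 = 41.20 ms.

41 ms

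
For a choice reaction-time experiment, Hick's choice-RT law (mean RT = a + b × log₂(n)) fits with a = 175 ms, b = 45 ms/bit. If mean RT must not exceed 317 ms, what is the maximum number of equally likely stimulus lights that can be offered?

45·log₂ n ≤ 317 − 175 = 142, giving log₂ n ≤ 3.1556 and n ≤ 8.911. The largest whole number is 8.

8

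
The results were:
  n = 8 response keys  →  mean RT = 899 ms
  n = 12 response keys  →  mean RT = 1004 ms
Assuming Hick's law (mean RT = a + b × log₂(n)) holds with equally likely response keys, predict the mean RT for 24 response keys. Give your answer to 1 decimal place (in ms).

1183.5 ms

RT is linear in log₂ n, so two points fix the line:
  b = (1004 − 899) / (log₂ 12 − log₂ 8) = 105 / (3.5850 − 3) = 179.499 ms/bit
  a = 899 − 179.499 × 3 = 360.504 ms
Then RT(24) = 360.504 + 179.499 × log₂ 24 = 360.504 + 179.499 × 4.5850 ≈ 1183.499 ms.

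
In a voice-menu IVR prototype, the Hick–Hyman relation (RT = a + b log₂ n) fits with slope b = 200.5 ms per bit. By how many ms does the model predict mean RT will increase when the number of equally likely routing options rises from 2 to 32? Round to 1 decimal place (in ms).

802.0 ms

ΔRT = (a + b log₂ n₂) − (a + b log₂ n₁) = b·(log₂ n₂ − log₂ n₁).
log₂(32) − log₂(2) = log₂(32/2) = log₂(16) = 4.
ΔRT = 200.5 × 4.0000 = 802.000 ms.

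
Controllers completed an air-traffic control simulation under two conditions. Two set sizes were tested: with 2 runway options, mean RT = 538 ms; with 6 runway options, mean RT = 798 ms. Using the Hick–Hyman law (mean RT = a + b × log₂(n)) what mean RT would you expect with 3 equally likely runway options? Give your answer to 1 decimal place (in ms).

634.0 ms

With log₂ n on the abscissa the relation is linear; from the two conditions:
  b = (798 − 538) / (log₂ 6 − log₂ 2) = 260 / (2.5850 − 1) = 164.042 ms/bit
  a = 538 − 164.042 × 1 = 373.958 ms
Then RT(3) = 373.958 + 164.042 × log₂ 3 = 373.958 + 164.042 × 1.5850 ≈ 633.958 ms.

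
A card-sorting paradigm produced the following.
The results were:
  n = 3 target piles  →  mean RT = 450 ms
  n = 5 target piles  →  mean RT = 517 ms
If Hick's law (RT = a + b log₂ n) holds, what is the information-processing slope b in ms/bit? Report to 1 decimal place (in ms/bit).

90.9 ms/bit

b = (RT₂ − RT₁)/(log₂ n₂ − log₂ n₁) = (517 − 450)/(2.3219 − 1.5850) = 90.913 ms/bit.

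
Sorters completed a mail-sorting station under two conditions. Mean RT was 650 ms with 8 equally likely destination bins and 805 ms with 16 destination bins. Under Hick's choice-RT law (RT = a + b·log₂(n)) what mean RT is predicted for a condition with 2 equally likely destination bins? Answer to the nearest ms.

340 ms

With log₂ n on the abscissa the relation is linear; from the two conditions:
  b = (805 − 650) / (log₂ 16 − log₂ 8) = 155 / (4 − 3) = 155 ms/bit
  a = 650 − 155 × 3 = 185 ms
Then RT(2) = 185 + 155 × log₂ 2 = 185 + 155 × 1 ≈ 340.000 ms.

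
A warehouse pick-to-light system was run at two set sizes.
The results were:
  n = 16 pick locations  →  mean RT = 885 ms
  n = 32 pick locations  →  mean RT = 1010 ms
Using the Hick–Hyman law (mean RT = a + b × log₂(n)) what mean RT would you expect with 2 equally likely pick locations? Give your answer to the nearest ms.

510 ms

RT is linear in log₂ n, so two points fix the line:
  b = (1010 − 885) / (log₂ 32 − log₂ 16) = 125 / (5 − 4) = 125 ms/bit
  a = 885 − 125 × 4 = 385 ms
Then RT(2) = 385 + 125 × log₂ 2 = 385 + 125 × 1 ≈ 510.000 ms.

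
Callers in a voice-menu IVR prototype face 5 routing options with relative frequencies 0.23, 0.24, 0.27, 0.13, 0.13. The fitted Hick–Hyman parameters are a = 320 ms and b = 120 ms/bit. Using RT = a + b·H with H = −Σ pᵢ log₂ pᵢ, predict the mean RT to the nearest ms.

H = 0.23·log₂(1/0.23) + 0.24·log₂(1/0.24) + 0.27·log₂(1/0.27) + 0.13·log₂(1/0.13) + 0.13·log₂(1/0.13) = 2.2571 bits.
RT = 320 + 120 × 2.2571 = 590.85 ms.

591 ms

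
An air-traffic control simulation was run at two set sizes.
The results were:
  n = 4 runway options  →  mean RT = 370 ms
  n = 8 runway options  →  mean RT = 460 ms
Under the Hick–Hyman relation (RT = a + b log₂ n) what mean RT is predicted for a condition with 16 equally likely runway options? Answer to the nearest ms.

550 ms

Fit slope and intercept:
  b = (460 − 370) / (log₂ 8 − log₂ 4) = 90 / (3 − 2) = 90 ms/bit
  a = 370 − 90 × 2 = 190 ms
Then RT(16) = 190 + 90 × log₂ 16 = 190 + 90 × 4 ≈ 550.000 ms.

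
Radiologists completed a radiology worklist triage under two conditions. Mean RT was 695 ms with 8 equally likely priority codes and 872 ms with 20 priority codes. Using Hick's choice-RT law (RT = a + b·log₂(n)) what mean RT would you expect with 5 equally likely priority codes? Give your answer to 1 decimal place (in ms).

RT is linear in log₂ n, so two points fix the line:
  b = (872 − 695) / (log₂ 20 − log₂ 8) = 177 / (4.3219 − 3) = 133.895 ms/bit
  a = 695 − 133.895 × 3 = 293.314 ms
Then RT(5) = 293.314 + 133.895 × log₂ 5 = 293.314 + 133.895 × 2.3219 ≈ 604.209 ms.

604.2 ms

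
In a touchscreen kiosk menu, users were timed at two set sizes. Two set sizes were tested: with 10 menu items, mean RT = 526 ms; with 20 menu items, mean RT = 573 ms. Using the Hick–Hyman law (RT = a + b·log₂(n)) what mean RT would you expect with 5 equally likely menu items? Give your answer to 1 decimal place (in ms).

479.0 ms

RT is linear in log₂ n, so two points fix the line:
  b = (573 − 526) / (log₂ 20 − log₂ 10) = 47 / (4.3219 − 3.3219) = 47.000 ms/bit
  a = 526 − 47.000 × 3.3219 = 369.869 ms
Then RT(5) = 369.869 + 47.000 × log₂ 5 = 369.869 + 47.000 × 2.3219 ≈ 479.000 ms.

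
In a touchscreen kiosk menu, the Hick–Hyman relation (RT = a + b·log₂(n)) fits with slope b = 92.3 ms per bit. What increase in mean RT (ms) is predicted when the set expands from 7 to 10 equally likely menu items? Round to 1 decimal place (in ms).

ΔRT = (a + b log₂ n₂) − (a + b log₂ n₁) = b·(log₂ n₂ − log₂ n₁).
log₂(10) − log₂(7) = 3.3219 − 2.8074 = 0.5146.
ΔRT = 92.3 × 0.5146 = 47.495 ms.

47.5 ms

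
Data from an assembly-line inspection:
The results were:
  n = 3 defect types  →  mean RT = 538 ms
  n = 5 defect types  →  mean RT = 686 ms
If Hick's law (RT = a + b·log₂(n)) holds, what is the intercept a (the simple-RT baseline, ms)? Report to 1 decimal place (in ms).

Slope: b = (686 − 538) / (log₂ 5 − log₂ 3) = 148/0.7370 = 200.823 ms/bit.
Intercept: a = 538 − 200.823·log₂(3) = 219.702 ms.

219.7 ms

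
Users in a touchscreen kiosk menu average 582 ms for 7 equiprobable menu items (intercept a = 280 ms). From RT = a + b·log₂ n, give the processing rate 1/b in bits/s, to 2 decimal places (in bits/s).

Choice component = 582 − 280 = 302 ms over log₂(7) = 2.8074 bits.
b = 302 / 2.8074 = 107.575 ms/bit, so 1/b = 9.296 bits/s.

9.30 bits/s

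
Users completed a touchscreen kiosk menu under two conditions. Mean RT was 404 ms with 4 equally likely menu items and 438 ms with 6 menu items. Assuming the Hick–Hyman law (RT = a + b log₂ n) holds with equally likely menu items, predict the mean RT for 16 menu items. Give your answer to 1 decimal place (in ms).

520.2 ms

Fit slope and intercept:
  b = (438 − 404) / (log₂ 6 − log₂ 4) = 34 / (2.5850 − 2) = 58.123 ms/bit
  a = 404 − 58.123 × 2 = 287.753 ms
Then RT(16) = 287.753 + 58.123 × log₂ 16 = 287.753 + 58.123 × 4 ≈ 520.247 ms.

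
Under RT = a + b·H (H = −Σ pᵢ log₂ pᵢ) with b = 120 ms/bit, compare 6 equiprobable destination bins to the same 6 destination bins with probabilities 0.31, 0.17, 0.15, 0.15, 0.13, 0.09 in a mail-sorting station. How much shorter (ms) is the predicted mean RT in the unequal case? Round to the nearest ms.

Equiprobable entropy H₀ = log₂ 6 = 2.5850 bits.
Skewed entropy H = −Σ pᵢ log₂ pᵢ = 2.4748 bits.
ΔRT = b·(H₀ − H) = 120 × 0.1102 = 13.22 ms.

13 ms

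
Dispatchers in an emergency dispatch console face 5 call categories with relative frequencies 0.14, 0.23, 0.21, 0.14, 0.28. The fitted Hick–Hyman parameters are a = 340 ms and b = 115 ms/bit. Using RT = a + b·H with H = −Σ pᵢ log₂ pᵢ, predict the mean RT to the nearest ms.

Entropy contributions −pᵢ log₂ pᵢ: 0.3971, 0.4877, 0.4728, 0.3971, 0.5142; sum H = 2.2689 bits.
RT = a + bH = 340 + 115·2.2689 = 600.93 ms.

601 ms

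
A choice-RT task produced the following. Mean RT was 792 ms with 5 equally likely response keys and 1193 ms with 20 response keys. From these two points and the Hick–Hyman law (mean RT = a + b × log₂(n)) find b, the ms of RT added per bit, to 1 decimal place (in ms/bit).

Slope: b = (1193 − 792) / (log₂ 20 − log₂ 5) = 401/2.0000 = 200.500 ms/bit.

200.5 ms/bit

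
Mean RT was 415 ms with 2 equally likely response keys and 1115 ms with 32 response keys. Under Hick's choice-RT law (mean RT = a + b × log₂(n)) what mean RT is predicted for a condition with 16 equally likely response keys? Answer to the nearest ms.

940 ms

With log₂ n on the abscissa the relation is linear; from the two conditions:
  b = (1115 − 415) / (log₂ 32 − log₂ 2) = 700 / (5 − 1) = 175 ms/bit
  a = 415 − 175 × 1 = 240 ms
Then RT(16) = 240 + 175 × log₂ 16 = 240 + 175 × 4 ≈ 940.000 ms.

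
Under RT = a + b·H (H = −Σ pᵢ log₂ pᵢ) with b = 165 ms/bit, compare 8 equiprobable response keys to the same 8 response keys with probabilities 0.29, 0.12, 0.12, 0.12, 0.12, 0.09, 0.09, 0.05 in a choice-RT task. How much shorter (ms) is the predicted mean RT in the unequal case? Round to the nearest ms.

The RT saving is b·ΔH. Equiprobable H₀ = log₂(8) = 3.0000 bits; with the given probabilities H = 2.8276 bits.
b·(H₀ − H) = 165 × (3.0000 − 2.8276) = 28.45 ms.

28 ms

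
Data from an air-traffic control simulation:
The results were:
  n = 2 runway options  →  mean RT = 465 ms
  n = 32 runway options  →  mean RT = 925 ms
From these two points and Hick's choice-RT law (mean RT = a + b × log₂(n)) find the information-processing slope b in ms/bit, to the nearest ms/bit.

115 ms/bit

Slope: b = (925 − 465) / (log₂ 32 − log₂ 2) = 460/4.0000 = 115 ms/bit.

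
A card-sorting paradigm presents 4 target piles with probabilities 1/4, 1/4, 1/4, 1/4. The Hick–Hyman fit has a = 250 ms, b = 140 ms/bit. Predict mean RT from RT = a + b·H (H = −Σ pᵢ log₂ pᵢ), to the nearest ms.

530 ms

Each term −pᵢ log₂ pᵢ: 0.25·2 + 0.25·2 + 0.25·2 + 0.25·2; summed, H = 2.000 bits.
Mean RT = a + bH = 250 + 140·2.000 = 530.00 ms.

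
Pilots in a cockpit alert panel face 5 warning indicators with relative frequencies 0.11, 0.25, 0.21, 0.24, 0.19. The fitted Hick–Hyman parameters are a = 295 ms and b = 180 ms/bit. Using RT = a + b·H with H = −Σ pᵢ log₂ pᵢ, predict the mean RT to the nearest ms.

H = 0.11·log₂(1/0.11) + 0.25·log₂(1/0.25) + 0.21·log₂(1/0.21) + 0.24·log₂(1/0.24) + 0.19·log₂(1/0.19) = 2.2725 bits.
RT = 295 + 180 × 2.2725 = 704.04 ms.

704 ms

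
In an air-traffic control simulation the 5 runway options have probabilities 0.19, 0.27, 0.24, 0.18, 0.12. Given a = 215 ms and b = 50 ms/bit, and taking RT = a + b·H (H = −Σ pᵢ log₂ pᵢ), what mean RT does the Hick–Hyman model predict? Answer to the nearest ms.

Entropy contributions −pᵢ log₂ pᵢ: 0.4552, 0.5100, 0.4941, 0.4453, 0.3671; sum H = 2.2718 bits.
RT = a + bH = 215 + 50·2.2718 = 328.59 ms.

329 ms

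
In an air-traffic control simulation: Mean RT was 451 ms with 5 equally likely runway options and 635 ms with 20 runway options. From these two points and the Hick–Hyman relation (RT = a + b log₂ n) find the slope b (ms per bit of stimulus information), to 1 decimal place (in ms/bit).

Slope: b = (635 − 451) / (log₂ 20 − log₂ 5) = 184/2.0000 = 92.000 ms/bit.

92.0 ms/bit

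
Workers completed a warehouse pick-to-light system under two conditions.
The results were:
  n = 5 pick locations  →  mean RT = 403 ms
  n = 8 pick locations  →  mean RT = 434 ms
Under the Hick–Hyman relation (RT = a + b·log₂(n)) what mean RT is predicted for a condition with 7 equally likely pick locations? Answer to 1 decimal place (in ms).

425.2 ms

Fit slope and intercept:
  b = (434 − 403) / (log₂ 8 − log₂ 5) = 31 / (3 − 2.3219) = 45.718 ms/bit
  a = 403 − 45.718 × 2.3219 = 296.846 ms
Then RT(7) = 296.846 + 45.718 × log₂ 7 = 296.846 + 45.718 × 2.8074 ≈ 425.193 ms.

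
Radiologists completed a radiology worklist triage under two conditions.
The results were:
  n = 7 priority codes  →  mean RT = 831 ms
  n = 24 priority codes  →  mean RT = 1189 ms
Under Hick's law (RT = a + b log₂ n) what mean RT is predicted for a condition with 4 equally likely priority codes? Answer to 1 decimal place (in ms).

668.4 ms

Solve the two-equation system in a and b:
  b = (1189 − 831) / (log₂ 24 − log₂ 7) = 358 / (4.5850 − 2.8074) = 201.394 ms/bit
  a = 831 − 201.394 × 2.8074 = 265.615 ms
Then RT(4) = 265.615 + 201.394 × log₂ 4 = 265.615 + 201.394 × 2 ≈ 668.403 ms.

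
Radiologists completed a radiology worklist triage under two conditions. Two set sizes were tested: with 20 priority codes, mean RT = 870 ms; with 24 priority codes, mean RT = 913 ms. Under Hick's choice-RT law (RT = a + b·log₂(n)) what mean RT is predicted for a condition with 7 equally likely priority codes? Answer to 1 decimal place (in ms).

Fit slope and intercept:
  b = (913 − 870) / (log₂ 24 − log₂ 20) = 43 / (4.5850 − 4.3219) = 163.477 ms/bit
  a = 870 − 163.477 × 4.3219 = 163.465 ms
Then RT(7) = 163.465 + 163.477 × log₂ 7 = 163.465 + 163.477 × 2.8074 ≈ 622.403 ms.

622.4 ms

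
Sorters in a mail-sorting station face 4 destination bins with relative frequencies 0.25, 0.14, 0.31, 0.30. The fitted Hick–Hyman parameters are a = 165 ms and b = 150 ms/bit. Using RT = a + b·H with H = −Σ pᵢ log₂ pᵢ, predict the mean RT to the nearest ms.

Entropy contributions −pᵢ log₂ pᵢ: 0.5000, 0.3971, 0.5238, 0.5211; sum H = 1.9420 bits.
RT = a + bH = 165 + 150·1.9420 = 456.30 ms.

456 ms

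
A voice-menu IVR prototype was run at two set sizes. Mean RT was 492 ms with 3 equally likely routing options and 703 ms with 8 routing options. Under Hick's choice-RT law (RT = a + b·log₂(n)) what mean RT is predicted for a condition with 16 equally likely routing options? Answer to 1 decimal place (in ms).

Solve the two-equation system in a and b:
  b = (703 − 492) / (log₂ 8 − log₂ 3) = 211 / (3 − 1.5850) = 149.113 ms/bit
  a = 492 − 149.113 × 1.5850 = 255.662 ms
Then RT(16) = 255.662 + 149.113 × log₂ 16 = 255.662 + 149.113 × 4 ≈ 852.113 ms.

852.1 ms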